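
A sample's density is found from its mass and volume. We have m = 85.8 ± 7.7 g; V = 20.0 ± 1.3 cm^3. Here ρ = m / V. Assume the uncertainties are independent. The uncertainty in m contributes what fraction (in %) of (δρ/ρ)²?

65.6%

(δρ/ρ)² = (1·δm/m)² + (-1·δV/V)²
  m term: (1×0.0897)² = 0.00805
  V term: (-1×0.0650)² = 0.00423
Total = 0.0123. Share from m = 0.00805/0.0123 = 0.656.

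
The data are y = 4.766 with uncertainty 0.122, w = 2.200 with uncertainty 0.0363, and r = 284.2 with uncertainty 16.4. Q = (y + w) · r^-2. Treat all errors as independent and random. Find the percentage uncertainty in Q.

Let u = y + w = 6.966. δu = √(δy² + δw²) = √(0.0149 + 0.00132) = 0.127, so δu/u = 0.0183.
Q is then a monomial in u, r:
δQ/Q = √((δu/u)² + (-2·δr/r)²) = √(0.000334 + 0.0133) = 0.117

11.7%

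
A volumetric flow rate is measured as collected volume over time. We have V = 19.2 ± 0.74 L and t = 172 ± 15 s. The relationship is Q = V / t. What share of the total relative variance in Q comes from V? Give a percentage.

16.3%

(δQ/Q)² = (1·δV/V)² + (-1·δt/t)²
  V term: (1×0.0385)² = 0.00149
  t term: (-1×0.0872)² = 0.00761
Total = 0.00909. Share from V = 0.00149/0.00909 = 0.163.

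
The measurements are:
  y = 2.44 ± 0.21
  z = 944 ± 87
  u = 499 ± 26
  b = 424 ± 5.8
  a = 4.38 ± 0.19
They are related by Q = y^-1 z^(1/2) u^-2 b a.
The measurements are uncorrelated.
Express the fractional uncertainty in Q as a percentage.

Since Q is a product/quotient, work with relative uncertainties:
  (-1·δy/y)² = (-1×0.0861)² = 0.00741;  (½·δz/z)² = (0.5×0.0922)² = 0.00212;  (-2·δu/u)² = (-2×0.0521)² = 0.0109;  (1·δb/b)² = (1×0.0137)² = 0.000187;  (1·δa/a)² = (1×0.0434)² = 0.00188
δQ/Q = √(0.0225) = 0.150

15.0%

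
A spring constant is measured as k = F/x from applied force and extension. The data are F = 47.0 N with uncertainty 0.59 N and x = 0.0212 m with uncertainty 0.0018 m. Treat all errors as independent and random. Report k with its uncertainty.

Since k is a product/quotient, work with relative uncertainties:
  (1·δF/F)² = (1×0.0126)² = 0.000158;  (-1·δx/x)² = (-1×0.0849)² = 0.00721
δk/k = √(0.00737) = 0.0858
k = 2220 N/m, so δk = 0.0858 × 2220 = 190 N/m.

2220 ± 190 N/m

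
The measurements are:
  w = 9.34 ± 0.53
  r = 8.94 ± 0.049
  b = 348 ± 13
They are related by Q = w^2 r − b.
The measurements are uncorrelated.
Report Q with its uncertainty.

432 ± 89.6

Let p = w^2·r = 780. δp/p = √((2·δw/w)² + (1·δr/r)²) = √(0.0129 + 3e-05) = 0.114, so δp = 88.6.
Q = p − b: δQ = √(δp² + δb²) = √(7850 + 169) = 89.6
Q = 432.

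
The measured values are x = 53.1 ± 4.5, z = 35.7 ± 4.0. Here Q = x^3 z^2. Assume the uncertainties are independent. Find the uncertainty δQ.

6.47e+07

Relative error in a monomial: (δQ/Q)² = Σ (nᵢ · δxᵢ/xᵢ)².
  (3·δx/x)² = (3×0.0847)² = 0.0646;  (2·δz/z)² = (2×0.112)² = 0.0502
δQ/Q = √(0.115) = 0.339
Q = 1.91e+08, so δQ = 0.339 × 1.91e+08 = 6.47e+07.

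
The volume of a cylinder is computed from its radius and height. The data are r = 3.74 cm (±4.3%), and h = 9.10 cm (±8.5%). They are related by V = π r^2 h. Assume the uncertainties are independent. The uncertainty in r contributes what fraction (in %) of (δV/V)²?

(δV/V)² = (2·δr/r)² + (1·δh/h)²
  r term: (2×0.0430)² = 0.00740
  h term: (1×0.0850)² = 0.00723
Total = 0.0146. Share from r = 0.00740/0.0146 = 0.506.

50.6%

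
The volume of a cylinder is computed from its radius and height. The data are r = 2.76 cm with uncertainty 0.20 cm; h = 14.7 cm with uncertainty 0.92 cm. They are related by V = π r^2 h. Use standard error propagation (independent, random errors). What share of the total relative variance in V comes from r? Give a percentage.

(δV/V)² = (2·δr/r)² + (1·δh/h)²
  r term: (2×0.0725)² = 0.0210
  h term: (1×0.0626)² = 0.00392
Total = 0.0249. Share from r = 0.0210/0.0249 = 0.843.

84.3%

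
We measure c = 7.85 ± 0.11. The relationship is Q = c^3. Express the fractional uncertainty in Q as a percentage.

Products/powers → add relative errors in quadrature, weighted by exponent:
  (3·δc/c)² = (3×0.0140)² = 0.00177
δQ/Q = √(0.00177) = 0.0420

4.20%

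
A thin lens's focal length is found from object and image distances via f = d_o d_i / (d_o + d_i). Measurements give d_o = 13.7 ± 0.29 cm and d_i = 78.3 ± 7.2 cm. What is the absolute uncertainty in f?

0.264 cm

∂f/∂d_o = (d_i/(d_o+d_i))² = 0.724;  ∂f/∂d_i = (d_o/(d_o+d_i))² = 0.0222
δf = √((∂f/∂d_o · δd_o)² + (∂f/∂d_i · δd_i)²) = √(0.0441 + 0.0255) = 0.264 cm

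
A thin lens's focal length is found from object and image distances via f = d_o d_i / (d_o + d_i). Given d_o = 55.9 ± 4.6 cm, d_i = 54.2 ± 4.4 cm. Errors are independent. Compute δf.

1.59 cm

∂f/∂d_o = (d_i/(d_o+d_i))² = 0.242;  ∂f/∂d_i = (d_o/(d_o+d_i))² = 0.258
δf = √((∂f/∂d_o · δd_o)² + (∂f/∂d_i · δd_i)²) = √(1.24 + 1.29) = 1.59 cm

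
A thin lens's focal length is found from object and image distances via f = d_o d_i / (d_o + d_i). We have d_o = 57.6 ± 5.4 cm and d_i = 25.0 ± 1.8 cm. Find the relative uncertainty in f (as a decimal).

0.0577

∂f/∂d_o = (d_i/(d_o+d_i))² = 0.0916;  ∂f/∂d_i = (d_o/(d_o+d_i))² = 0.486
δf = √((∂f/∂d_o · δd_o)² + (∂f/∂d_i · δd_i)²) = √(0.245 + 0.766) = 1.01 cm
f = 17.4 cm, so δf/f = 1.01/17.4 = 0.0577.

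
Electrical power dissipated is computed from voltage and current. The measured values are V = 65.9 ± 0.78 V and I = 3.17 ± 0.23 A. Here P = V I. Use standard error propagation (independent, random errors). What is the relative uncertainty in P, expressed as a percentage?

7.35%

For a monomial P ∝ V, I, fractional errors add in quadrature:
  (1·δV/V)² = (1×0.0118)² = 0.000140;  (1·δI/I)² = (1×0.0726)² = 0.00526
δP/P = √(0.00540) = 0.0735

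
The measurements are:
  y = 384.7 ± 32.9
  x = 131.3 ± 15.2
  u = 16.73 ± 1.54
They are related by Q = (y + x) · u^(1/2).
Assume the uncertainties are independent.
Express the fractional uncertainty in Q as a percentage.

Let w = y + x = 516.0. δw = √(δy² + δx²) = √(1080 + 231) = 36.2, so δw/w = 0.0702.
Q is then a monomial in w, u:
δQ/Q = √((δw/w)² + (½·δu/u)²) = √(0.00493 + 0.00212) = 0.0840

8.40%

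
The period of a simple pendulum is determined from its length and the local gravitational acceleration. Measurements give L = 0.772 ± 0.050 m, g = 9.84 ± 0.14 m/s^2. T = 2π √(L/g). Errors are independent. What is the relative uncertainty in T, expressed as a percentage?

For a monomial T ∝ L^(1/2), g^(-1/2), fractional errors add in quadrature:
  (½·δL/L)² = (0.5×0.0648)² = 0.00105;  (−½·δg/g)² = (-0.5×0.0142)² = 5.06e-05
δT/T = √(0.00110) = 0.0332

3.32%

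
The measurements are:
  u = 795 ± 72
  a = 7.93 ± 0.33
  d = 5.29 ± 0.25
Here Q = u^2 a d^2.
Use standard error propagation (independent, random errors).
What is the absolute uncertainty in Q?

For a monomial Q ∝ u^2, a, d^2, fractional errors add in quadrature:
  (2·δu/u)² = (2×0.0906)² = 0.0328;  (1·δa/a)² = (1×0.0416)² = 0.00173;  (2·δd/d)² = (2×0.0473)² = 0.00893
δQ/Q = √(0.0435) = 0.209
Q = 1.4e+08, so δQ = 0.209 × 1.4e+08 = 2.92e+07.

2.92e+07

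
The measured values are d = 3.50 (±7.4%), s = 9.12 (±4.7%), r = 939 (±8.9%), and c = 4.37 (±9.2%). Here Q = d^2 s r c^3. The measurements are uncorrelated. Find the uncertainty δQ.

2.88e+06

Since Q is a product/quotient, work with relative uncertainties:
  (2·δd/d)² = (2×0.0740)² = 0.0219;  (1·δs/s)² = (1×0.0470)² = 0.00221;  (1·δr/r)² = (1×0.0890)² = 0.00792;  (3·δc/c)² = (3×0.0920)² = 0.0762
δQ/Q = √(0.108) = 0.329
Q = 8.75e+06, so δQ = 0.329 × 8.75e+06 = 2.88e+06.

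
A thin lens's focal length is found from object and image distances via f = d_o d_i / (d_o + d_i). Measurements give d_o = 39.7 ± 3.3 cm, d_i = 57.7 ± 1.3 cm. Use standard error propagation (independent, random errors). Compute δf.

1.18 cm

∂f/∂d_o = (d_i/(d_o+d_i))² = 0.351;  ∂f/∂d_i = (d_o/(d_o+d_i))² = 0.166
δf = √((∂f/∂d_o · δd_o)² + (∂f/∂d_i · δd_i)²) = √(1.34 + 0.0466) = 1.18 cm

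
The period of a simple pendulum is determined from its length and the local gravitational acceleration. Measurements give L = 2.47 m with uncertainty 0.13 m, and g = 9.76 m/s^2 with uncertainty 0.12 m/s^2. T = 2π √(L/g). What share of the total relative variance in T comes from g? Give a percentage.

5.17%

(δT/T)² = (½·δL/L)² + (−½·δg/g)²
  L term: (0.5×0.0526)² = 0.000693
  g term: (-0.5×0.0123)² = 3.78e-05
Total = 0.000730. Share from g = 3.78e-05/0.000730 = 0.0517.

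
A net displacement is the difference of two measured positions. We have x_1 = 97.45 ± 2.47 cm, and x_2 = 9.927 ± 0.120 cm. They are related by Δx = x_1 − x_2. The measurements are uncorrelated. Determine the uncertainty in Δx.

2.47 cm

Absolute uncertainties add in quadrature for a linear combination:
  (δx_1)² = 6.10;  (δx_2)² = 0.0144
δΔx = √(6.12) = 2.47 cm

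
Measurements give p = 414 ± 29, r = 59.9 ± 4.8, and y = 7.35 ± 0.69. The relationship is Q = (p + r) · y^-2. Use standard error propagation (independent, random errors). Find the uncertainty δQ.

1.73

Let u = p + r = 474. δu = √(δp² + δr²) = √(841 + 23.0) = 29.4, so δu/u = 0.0620.
Q is then a monomial in u, y:
δQ/Q = √((δu/u)² + (-2·δy/y)²) = √(0.00385 + 0.0353) = 0.198
Q = 8.77, so δQ = 0.198 × 8.77 = 1.73.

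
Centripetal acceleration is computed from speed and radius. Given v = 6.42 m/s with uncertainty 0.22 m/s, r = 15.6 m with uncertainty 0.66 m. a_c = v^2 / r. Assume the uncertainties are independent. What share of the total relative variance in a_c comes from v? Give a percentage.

(δa_c/a_c)² = (2·δv/v)² + (-1·δr/r)²
  v term: (2×0.0343)² = 0.00470
  r term: (-1×0.0423)² = 0.00179
Total = 0.00649. Share from v = 0.00470/0.00649 = 0.724.

72.4%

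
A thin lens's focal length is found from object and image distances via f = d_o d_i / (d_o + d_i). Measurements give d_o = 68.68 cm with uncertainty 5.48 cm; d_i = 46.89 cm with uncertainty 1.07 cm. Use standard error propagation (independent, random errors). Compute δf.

0.978 cm

∂f/∂d_o = (d_i/(d_o+d_i))² = 0.165;  ∂f/∂d_i = (d_o/(d_o+d_i))² = 0.353
δf = √((∂f/∂d_o · δd_o)² + (∂f/∂d_i · δd_i)²) = √(0.814 + 0.143) = 0.978 cm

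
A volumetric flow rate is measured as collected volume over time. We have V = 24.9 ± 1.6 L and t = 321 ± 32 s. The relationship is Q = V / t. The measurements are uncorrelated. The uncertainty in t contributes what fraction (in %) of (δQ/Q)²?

(δQ/Q)² = (1·δV/V)² + (-1·δt/t)²
  V term: (1×0.0643)² = 0.00413
  t term: (-1×0.0997)² = 0.00994
Total = 0.0141. Share from t = 0.00994/0.0141 = 0.706.

70.6%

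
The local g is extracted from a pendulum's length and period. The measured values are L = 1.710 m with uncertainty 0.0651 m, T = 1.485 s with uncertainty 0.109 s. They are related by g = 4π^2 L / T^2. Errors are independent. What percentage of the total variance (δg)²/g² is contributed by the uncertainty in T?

93.7%

(δg/g)² = (1·δL/L)² + (-2·δT/T)²
  L term: (1×0.0381)² = 0.00145
  T term: (-2×0.0734)² = 0.0216
Total = 0.0230. Share from T = 0.0216/0.0230 = 0.937.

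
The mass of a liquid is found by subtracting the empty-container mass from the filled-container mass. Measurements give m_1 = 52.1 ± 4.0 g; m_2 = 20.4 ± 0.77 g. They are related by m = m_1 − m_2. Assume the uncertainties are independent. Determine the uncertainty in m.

Absolute uncertainties add in quadrature for a linear combination:
  (δm_1)² = 16.0;  (δm_2)² = 0.593
δm = √(16.6) = 4.07 g

4.07 g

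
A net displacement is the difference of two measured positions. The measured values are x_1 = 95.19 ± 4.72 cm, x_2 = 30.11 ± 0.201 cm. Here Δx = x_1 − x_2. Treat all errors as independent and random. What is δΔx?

4.72 cm

For a sum/difference, combine absolute errors in quadrature:
  (δx_1)² = 22.3;  (δx_2)² = 0.0404
δΔx = √(22.3) = 4.72 cm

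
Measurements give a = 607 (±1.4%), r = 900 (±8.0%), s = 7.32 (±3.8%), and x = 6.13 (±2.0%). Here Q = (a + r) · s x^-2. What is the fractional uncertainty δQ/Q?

Let u = a + r = 1510. δu = √(δa² + δr²) = √(72.2 + 5180) = 72.5, so δu/u = 0.0481.
Q is then a monomial in u, s, x:
δQ/Q = √((δu/u)² + (1·δs/s)² + (-2·δx/x)²) = √(0.00231 + 0.00144 + 0.00160) = 0.0732

0.0732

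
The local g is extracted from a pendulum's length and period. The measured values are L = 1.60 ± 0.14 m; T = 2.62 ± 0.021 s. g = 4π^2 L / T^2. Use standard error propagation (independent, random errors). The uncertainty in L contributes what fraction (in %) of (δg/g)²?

96.8%

(δg/g)² = (1·δL/L)² + (-2·δT/T)²
  L term: (1×0.0875)² = 0.00766
  T term: (-2×0.00802)² = 0.000257
Total = 0.00791. Share from L = 0.00766/0.00791 = 0.968.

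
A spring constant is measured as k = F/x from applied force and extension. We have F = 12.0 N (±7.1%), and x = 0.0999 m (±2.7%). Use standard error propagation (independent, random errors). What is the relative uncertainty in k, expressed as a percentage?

7.60%

Products/powers → add relative errors in quadrature, weighted by exponent:
  (1·δF/F)² = (1×0.0710)² = 0.00504;  (-1·δx/x)² = (-1×0.0270)² = 0.000729
δk/k = √(0.00577) = 0.0760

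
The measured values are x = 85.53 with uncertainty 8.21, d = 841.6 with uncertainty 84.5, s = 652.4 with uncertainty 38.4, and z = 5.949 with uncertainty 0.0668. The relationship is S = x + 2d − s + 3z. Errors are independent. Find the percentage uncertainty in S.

S is a linear combination, so absolute uncertainties add in quadrature:
  (δx)² = 67.4;  (2·δd)² = 28600;  (δs)² = 1470;  (3·δz)² = 0.0402
δS = √(30100) = 174
S = 1134, so δS/S = 174/1134 = 0.153.

15.3%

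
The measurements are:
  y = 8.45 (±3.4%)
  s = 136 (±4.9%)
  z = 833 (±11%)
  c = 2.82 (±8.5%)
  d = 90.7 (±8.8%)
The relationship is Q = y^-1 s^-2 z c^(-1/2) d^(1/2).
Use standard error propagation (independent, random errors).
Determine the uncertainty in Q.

Q is a product of powers, so relative uncertainties combine in quadrature:
  (-1·δy/y)² = (-1×0.0340)² = 0.00116;  (-2·δs/s)² = (-2×0.0490)² = 0.00960;  (1·δz/z)² = (1×0.110)² = 0.0121;  (−½·δc/c)² = (-0.5×0.0850)² = 0.00181;  (½·δd/d)² = (0.5×0.0880)² = 0.00194
δQ/Q = √(0.0266) = 0.163
Q = 0.0302, so δQ = 0.163 × 0.0302 = 0.00493.

0.00493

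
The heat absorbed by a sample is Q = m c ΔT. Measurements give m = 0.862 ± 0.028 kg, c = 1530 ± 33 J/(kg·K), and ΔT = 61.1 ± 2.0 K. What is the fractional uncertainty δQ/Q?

0.0509

Products/powers → add relative errors in quadrature, weighted by exponent:
  (1·δm/m)² = (1×0.0325)² = 0.00106;  (1·δc/c)² = (1×0.0216)² = 0.000465;  (1·δΔT/ΔT)² = (1×0.0327)² = 0.00107
δQ/Q = √(0.00259) = 0.0509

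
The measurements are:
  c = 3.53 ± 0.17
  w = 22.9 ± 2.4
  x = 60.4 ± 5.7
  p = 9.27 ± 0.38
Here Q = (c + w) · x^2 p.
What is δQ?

1.91e+05

Let u = c + w = 26.4. δu = √(δc² + δw²) = √(0.0289 + 5.76) = 2.41, so δu/u = 0.0910.
Q is then a monomial in u, x, p:
δQ/Q = √((δu/u)² + (2·δx/x)² + (1·δp/p)²) = √(0.00829 + 0.0356 + 0.00168) = 0.214
Q = 8.94e+05, so δQ = 0.214 × 8.94e+05 = 1.91e+05.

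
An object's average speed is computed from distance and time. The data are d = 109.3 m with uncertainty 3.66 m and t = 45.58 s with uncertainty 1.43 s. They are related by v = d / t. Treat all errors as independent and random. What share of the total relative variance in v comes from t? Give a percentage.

(δv/v)² = (1·δd/d)² + (-1·δt/t)²
  d term: (1×0.0335)² = 0.00112
  t term: (-1×0.0314)² = 0.000984
Total = 0.00211. Share from t = 0.000984/0.00211 = 0.467.

46.7%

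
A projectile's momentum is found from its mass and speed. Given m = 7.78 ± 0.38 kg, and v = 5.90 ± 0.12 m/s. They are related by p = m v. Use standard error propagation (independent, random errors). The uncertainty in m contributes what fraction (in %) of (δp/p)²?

(δp/p)² = (1·δm/m)² + (1·δv/v)²
  m term: (1×0.0488)² = 0.00239
  v term: (1×0.0203)² = 0.000414
Total = 0.00280. Share from m = 0.00239/0.00280 = 0.852.

85.2%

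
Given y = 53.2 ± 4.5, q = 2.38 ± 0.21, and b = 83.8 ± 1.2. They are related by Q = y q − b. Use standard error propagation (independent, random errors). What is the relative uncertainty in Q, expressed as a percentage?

36.3%

Let p = y·q = 127. δp/p = √((1·δy/y)² + (1·δq/q)²) = √(0.00715 + 0.00779) = 0.122, so δp = 15.5.
Q = p − b: δQ = √(δp² + δb²) = √(240 + 1.44) = 15.5
Q = 42.8, so δQ/Q = 15.5/42.8 = 0.363.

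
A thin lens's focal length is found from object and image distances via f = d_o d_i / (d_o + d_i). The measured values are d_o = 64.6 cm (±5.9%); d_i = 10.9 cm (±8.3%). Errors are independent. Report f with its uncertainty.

9.33 ± 0.667 cm

∂f/∂d_o = (d_i/(d_o+d_i))² = 0.0208;  ∂f/∂d_i = (d_o/(d_o+d_i))² = 0.732
δf = √((∂f/∂d_o · δd_o)² + (∂f/∂d_i · δd_i)²) = √(0.00631 + 0.439) = 0.667 cm
f = 9.33 cm.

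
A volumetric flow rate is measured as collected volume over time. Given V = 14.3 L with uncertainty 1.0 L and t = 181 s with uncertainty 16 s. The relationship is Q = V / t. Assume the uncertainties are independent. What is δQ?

0.00891 L/s

Since Q is a product/quotient, work with relative uncertainties:
  (1·δV/V)² = (1×0.0699)² = 0.00489;  (-1·δt/t)² = (-1×0.0884)² = 0.00781
δQ/Q = √(0.0127) = 0.113
Q = 0.0790 L/s, so δQ = 0.113 × 0.0790 = 0.00891 L/s.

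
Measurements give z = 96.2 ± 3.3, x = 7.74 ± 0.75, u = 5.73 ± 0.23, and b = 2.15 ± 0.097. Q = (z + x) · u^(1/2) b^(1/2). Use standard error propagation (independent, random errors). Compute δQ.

Let w = z + x = 104. δw = √(δz² + δx²) = √(10.9 + 0.562) = 3.38, so δw/w = 0.0326.
Q is then a monomial in w, u, b:
δQ/Q = √((δw/w)² + (½·δu/u)² + (½·δb/b)²) = √(0.00106 + 0.000403 + 0.000509) = 0.0444
Q = 365, so δQ = 0.0444 × 365 = 16.2.

16.2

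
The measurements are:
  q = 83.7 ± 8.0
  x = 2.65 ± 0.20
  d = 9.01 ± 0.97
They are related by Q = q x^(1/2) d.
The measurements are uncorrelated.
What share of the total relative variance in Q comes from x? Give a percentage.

6.43%

(δQ/Q)² = (1·δq/q)² + (½·δx/x)² + (1·δd/d)²
  q term: (1×0.0956)² = 0.00914
  x term: (0.5×0.0755)² = 0.00142
  d term: (1×0.108)² = 0.0116
Total = 0.0221. Share from x = 0.00142/0.0221 = 0.0643.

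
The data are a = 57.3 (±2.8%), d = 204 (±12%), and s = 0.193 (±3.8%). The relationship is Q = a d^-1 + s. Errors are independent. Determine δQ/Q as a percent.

Let p = a·d^-1 = 0.281. δp/p = √((1·δa/a)² + (-1·δd/d)²) = √(0.000784 + 0.0144) = 0.123, so δp = 0.0346.
Q = p + s: δQ = √(δp² + δs²) = √(0.00120 + 5.38e-05) = 0.0354
Q = 0.474, so δQ/Q = 0.0354/0.474 = 0.0747.

7.47%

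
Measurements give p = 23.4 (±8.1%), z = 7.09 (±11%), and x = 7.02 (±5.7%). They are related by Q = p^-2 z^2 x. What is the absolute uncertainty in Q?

0.180

Products/powers → add relative errors in quadrature, weighted by exponent:
  (-2·δp/p)² = (-2×0.0810)² = 0.0262;  (2·δz/z)² = (2×0.110)² = 0.0484;  (1·δx/x)² = (1×0.0570)² = 0.00325
δQ/Q = √(0.0779) = 0.279
Q = 0.644, so δQ = 0.279 × 0.644 = 0.180.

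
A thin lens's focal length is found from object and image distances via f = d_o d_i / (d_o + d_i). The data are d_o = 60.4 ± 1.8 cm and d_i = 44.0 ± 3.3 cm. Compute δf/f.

0.0452

∂f/∂d_o = (d_i/(d_o+d_i))² = 0.178;  ∂f/∂d_i = (d_o/(d_o+d_i))² = 0.335
δf = √((∂f/∂d_o · δd_o)² + (∂f/∂d_i · δd_i)²) = √(0.102 + 1.22) = 1.15 cm
f = 25.5 cm, so δf/f = 1.15/25.5 = 0.0452.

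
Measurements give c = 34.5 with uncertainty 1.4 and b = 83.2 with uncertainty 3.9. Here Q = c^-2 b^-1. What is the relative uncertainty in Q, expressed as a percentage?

Relative error in a monomial: (δQ/Q)² = Σ (nᵢ · δxᵢ/xᵢ)².
  (-2·δc/c)² = (-2×0.0406)² = 0.00659;  (-1·δb/b)² = (-1×0.0469)² = 0.00220
δQ/Q = √(0.00878) = 0.0937

9.37%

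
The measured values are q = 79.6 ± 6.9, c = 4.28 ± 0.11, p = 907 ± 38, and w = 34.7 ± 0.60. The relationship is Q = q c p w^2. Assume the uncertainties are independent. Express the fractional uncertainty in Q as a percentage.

Since Q is a product/quotient, work with relative uncertainties:
  (1·δq/q)² = (1×0.0867)² = 0.00751;  (1·δc/c)² = (1×0.0257)² = 0.000661;  (1·δp/p)² = (1×0.0419)² = 0.00176;  (2·δw/w)² = (2×0.0173)² = 0.00120
δQ/Q = √(0.0111) = 0.105

10.5%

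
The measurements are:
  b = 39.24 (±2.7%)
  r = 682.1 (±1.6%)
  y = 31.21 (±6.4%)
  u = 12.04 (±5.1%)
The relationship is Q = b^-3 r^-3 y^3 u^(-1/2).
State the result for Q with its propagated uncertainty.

(4.569 ± 0.984) × 10^-10

Q is a product of powers, so relative uncertainties combine in quadrature:
  (-3·δb/b)² = (-3×0.0270)² = 0.00656;  (-3·δr/r)² = (-3×0.0160)² = 0.00230;  (3·δy/y)² = (3×0.0640)² = 0.0369;  (−½·δu/u)² = (-0.5×0.0510)² = 0.000650
δQ/Q = √(0.0464) = 0.215
Q = 4.569e-10, so δQ = 0.215 × 4.569e-10 = 9.84e-11.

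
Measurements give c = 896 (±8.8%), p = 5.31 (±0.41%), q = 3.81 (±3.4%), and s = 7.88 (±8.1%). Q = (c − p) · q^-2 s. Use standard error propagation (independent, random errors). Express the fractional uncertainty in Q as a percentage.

13.8%

Let u = c − p = 891. δu = √(δc² + δp²) = √(6220 + 0.000474) = 78.8, so δu/u = 0.0885.
Q is then a monomial in u, q, s:
δQ/Q = √((δu/u)² + (-2·δq/q)² + (1·δs/s)²) = √(0.00784 + 0.00462 + 0.00656) = 0.138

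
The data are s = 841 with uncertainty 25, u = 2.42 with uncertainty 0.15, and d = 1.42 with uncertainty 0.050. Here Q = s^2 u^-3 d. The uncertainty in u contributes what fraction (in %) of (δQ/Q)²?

87.9%

(δQ/Q)² = (2·δs/s)² + (-3·δu/u)² + (1·δd/d)²
  s term: (2×0.0297)² = 0.00353
  u term: (-3×0.0620)² = 0.0346
  d term: (1×0.0352)² = 0.00124
Total = 0.0394. Share from u = 0.0346/0.0394 = 0.879.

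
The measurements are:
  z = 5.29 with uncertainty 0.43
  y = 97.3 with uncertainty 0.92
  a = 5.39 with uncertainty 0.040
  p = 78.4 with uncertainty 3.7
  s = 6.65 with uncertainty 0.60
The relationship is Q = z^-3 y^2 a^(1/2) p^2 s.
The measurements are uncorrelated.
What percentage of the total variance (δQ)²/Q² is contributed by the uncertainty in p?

11.6%

(δQ/Q)² = (-3·δz/z)² + (2·δy/y)² + (½·δa/a)² + (2·δp/p)² + (1·δs/s)²
  z term: (-3×0.0813)² = 0.0595
  y term: (2×0.00946)² = 0.000358
  a term: (0.5×0.00742)² = 1.38e-05
  p term: (2×0.0472)² = 0.00891
  s term: (1×0.0902)² = 0.00814
Total = 0.0769. Share from p = 0.00891/0.0769 = 0.116.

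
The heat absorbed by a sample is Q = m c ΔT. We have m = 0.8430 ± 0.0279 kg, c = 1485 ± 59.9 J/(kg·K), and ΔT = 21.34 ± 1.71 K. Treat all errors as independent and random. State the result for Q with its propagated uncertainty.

Q is a product of powers, so relative uncertainties combine in quadrature:
  (1·δm/m)² = (1×0.0331)² = 0.00110;  (1·δc/c)² = (1×0.0403)² = 0.00163;  (1·δΔT/ΔT)² = (1×0.0801)² = 0.00642
δQ/Q = √(0.00914) = 0.0956
Q = 26710 J, so δQ = 0.0956 × 26710 = 2550 J.

26710 ± 2550 J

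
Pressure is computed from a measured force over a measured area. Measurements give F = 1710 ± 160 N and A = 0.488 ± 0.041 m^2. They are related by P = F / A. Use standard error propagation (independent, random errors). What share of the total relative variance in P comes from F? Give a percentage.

(δP/P)² = (1·δF/F)² + (-1·δA/A)²
  F term: (1×0.0936)² = 0.00875
  A term: (-1×0.0840)² = 0.00706
Total = 0.0158. Share from F = 0.00875/0.0158 = 0.554.

55.4%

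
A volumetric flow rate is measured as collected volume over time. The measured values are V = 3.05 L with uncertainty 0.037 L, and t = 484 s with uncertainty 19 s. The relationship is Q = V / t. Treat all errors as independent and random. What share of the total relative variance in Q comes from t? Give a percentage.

(δQ/Q)² = (1·δV/V)² + (-1·δt/t)²
  V term: (1×0.0121)² = 0.000147
  t term: (-1×0.0393)² = 0.00154
Total = 0.00169. Share from t = 0.00154/0.00169 = 0.913.

91.3%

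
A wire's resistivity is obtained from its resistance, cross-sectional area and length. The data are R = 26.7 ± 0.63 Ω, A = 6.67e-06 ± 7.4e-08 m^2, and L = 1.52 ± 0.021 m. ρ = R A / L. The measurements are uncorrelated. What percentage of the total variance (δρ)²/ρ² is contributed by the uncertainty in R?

63.9%

(δρ/ρ)² = (1·δR/R)² + (1·δA/A)² + (-1·δL/L)²
  R term: (1×0.0236)² = 0.000557
  A term: (1×0.0111)² = 0.000123
  L term: (-1×0.0138)² = 0.000191
Total = 0.000871. Share from R = 0.000557/0.000871 = 0.639.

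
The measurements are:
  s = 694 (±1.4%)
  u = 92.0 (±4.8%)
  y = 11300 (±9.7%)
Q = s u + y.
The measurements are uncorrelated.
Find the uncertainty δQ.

3380

Let p = s·u = 63800. δp/p = √((1·δs/s)² + (1·δu/u)²) = √(0.000196 + 0.00230) = 0.0500, so δp = 3190.
Q = p + y: δQ = √(δp² + δy²) = √(1.02e+07 + 1.2e+06) = 3380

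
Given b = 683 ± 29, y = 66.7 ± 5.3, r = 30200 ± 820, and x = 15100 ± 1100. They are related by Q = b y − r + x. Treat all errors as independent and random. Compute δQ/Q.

0.142

Let p = b·y = 45600. δp/p = √((1·δb/b)² + (1·δy/y)²) = √(0.00180 + 0.00631) = 0.0901, so δp = 4100.
Q = p − r + x: δQ = √(δp² + δr² + δx²) = √(1.68e+07 + 6.72e+05 + 1.21e+06) = 4330
Q = 30500, so δQ/Q = 4330/30500 = 0.142.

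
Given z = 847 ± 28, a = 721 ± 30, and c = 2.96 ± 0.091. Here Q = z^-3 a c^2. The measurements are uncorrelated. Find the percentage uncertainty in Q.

12.4%

Relative error in a monomial: (δQ/Q)² = Σ (nᵢ · δxᵢ/xᵢ)².
  (-3·δz/z)² = (-3×0.0331)² = 0.00984;  (1·δa/a)² = (1×0.0416)² = 0.00173;  (2·δc/c)² = (2×0.0307)² = 0.00378
δQ/Q = √(0.0153) = 0.124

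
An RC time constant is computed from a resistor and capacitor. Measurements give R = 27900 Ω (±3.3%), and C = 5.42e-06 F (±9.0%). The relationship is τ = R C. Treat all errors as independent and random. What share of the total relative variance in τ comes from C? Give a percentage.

(δτ/τ)² = (1·δR/R)² + (1·δC/C)²
  R term: (1×0.0330)² = 0.00109
  C term: (1×0.0900)² = 0.00810
Total = 0.00919. Share from C = 0.00810/0.00919 = 0.881.

88.1%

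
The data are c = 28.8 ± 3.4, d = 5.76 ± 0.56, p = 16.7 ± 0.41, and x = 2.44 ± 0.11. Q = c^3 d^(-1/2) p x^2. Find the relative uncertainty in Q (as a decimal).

0.369

Q is a product of powers, so relative uncertainties combine in quadrature:
  (3·δc/c)² = (3×0.118)² = 0.125;  (−½·δd/d)² = (-0.5×0.0972)² = 0.00236;  (1·δp/p)² = (1×0.0246)² = 0.000603;  (2·δx/x)² = (2×0.0451)² = 0.00813
δQ/Q = √(0.137) = 0.369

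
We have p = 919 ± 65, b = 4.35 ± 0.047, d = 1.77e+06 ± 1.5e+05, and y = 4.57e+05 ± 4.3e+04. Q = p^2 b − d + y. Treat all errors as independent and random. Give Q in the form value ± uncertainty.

(2.36 ± 0.544) × 10^6

Let w = p^2·b = 3.67e+06. δw/w = √((2·δp/p)² + (1·δb/b)²) = √(0.0200 + 0.000117) = 0.142, so δw = 5.21e+05.
Q = w − d + y: δQ = √(δw² + δd² + δy²) = √(2.72e+11 + 2.25e+10 + 1.85e+09) = 5.44e+05
Q = 2.36e+06.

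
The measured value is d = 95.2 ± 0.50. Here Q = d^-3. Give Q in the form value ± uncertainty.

Q ∝ d^-3, so δQ/Q = |-3| · δd/d = 3 × 0.00525 = 0.0158.
Q = 1.16e-06, so δQ = 0.0158 × 1.16e-06 = 1.83e-08.

(1.16 ± 0.0183) × 10^-6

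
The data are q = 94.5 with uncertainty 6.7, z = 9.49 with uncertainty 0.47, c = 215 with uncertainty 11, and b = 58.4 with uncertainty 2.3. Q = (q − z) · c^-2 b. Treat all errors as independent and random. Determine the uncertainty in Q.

Let u = q − z = 85.0. δu = √(δq² + δz²) = √(44.9 + 0.221) = 6.72, so δu/u = 0.0790.
Q is then a monomial in u, c, b:
δQ/Q = √((δu/u)² + (-2·δc/c)² + (1·δb/b)²) = √(0.00624 + 0.0105 + 0.00155) = 0.135
Q = 0.107, so δQ = 0.135 × 0.107 = 0.0145.

0.0145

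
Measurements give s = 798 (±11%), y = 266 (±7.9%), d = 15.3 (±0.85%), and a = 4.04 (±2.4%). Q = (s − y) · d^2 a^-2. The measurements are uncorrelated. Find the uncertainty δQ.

Let u = s − y = 532. δu = √(δs² + δy²) = √(7710 + 442) = 90.3, so δu/u = 0.170.
Q is then a monomial in u, d, a:
δQ/Q = √((δu/u)² + (2·δd/d)² + (-2·δa/a)²) = √(0.0288 + 0.000289 + 0.00230) = 0.177
Q = 7630, so δQ = 0.177 × 7630 = 1350.

1350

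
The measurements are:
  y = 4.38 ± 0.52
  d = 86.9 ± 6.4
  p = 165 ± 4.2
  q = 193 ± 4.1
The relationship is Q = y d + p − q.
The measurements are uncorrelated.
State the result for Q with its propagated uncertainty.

353 ± 53.5

Let w = y·d = 381. δw/w = √((1·δy/y)² + (1·δd/d)²) = √(0.0141 + 0.00542) = 0.140, so δw = 53.2.
Q = w + p − q: δQ = √(δw² + δp² + δq²) = √(2830 + 17.6 + 16.8) = 53.5
Q = 353.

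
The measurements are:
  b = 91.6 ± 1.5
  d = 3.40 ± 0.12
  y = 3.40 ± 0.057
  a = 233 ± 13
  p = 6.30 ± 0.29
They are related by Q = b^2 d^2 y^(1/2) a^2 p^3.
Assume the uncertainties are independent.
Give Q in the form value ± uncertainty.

(2.43 ± 0.471) × 10^12

Q is a product of powers, so relative uncertainties combine in quadrature:
  (2·δb/b)² = (2×0.0164)² = 0.00107;  (2·δd/d)² = (2×0.0353)² = 0.00498;  (½·δy/y)² = (0.5×0.0168)² = 7.03e-05;  (2·δa/a)² = (2×0.0558)² = 0.0125;  (3·δp/p)² = (3×0.0460)² = 0.0191
δQ/Q = √(0.0376) = 0.194
Q = 2.43e+12, so δQ = 0.194 × 2.43e+12 = 4.71e+11.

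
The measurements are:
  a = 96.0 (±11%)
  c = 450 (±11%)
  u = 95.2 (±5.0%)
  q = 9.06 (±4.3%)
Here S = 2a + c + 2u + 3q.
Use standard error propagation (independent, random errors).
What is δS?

54.7

For a sum/difference, combine absolute errors in quadrature:
  (2·δa)² = 446;  (δc)² = 2450;  (2·δu)² = 90.6;  (3·δq)² = 1.37
δS = √(2990) = 54.7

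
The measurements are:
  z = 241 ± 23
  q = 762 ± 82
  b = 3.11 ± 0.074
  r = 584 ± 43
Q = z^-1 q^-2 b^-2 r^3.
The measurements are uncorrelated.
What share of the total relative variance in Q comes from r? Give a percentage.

45.8%

(δQ/Q)² = (-1·δz/z)² + (-2·δq/q)² + (-2·δb/b)² + (3·δr/r)²
  z term: (-1×0.0954)² = 0.00911
  q term: (-2×0.108)² = 0.0463
  b term: (-2×0.0238)² = 0.00226
  r term: (3×0.0736)² = 0.0488
Total = 0.106. Share from r = 0.0488/0.106 = 0.458.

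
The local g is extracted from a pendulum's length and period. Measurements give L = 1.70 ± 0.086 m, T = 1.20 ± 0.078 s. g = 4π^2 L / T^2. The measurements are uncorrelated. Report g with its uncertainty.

46.6 ± 6.50 m/s^2

Relative error in a monomial: (δg/g)² = Σ (nᵢ · δxᵢ/xᵢ)².
  (1·δL/L)² = (1×0.0506)² = 0.00256;  (-2·δT/T)² = (-2×0.0650)² = 0.0169
δg/g = √(0.0195) = 0.139
g = 46.6 m/s^2, so δg = 0.139 × 46.6 = 6.50 m/s^2.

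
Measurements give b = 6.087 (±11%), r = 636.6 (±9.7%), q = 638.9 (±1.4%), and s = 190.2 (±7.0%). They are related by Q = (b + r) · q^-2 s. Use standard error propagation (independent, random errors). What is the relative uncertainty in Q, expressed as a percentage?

12.2%

Let u = b + r = 642.7. δu = √(δb² + δr²) = √(0.448 + 3810) = 61.8, so δu/u = 0.0961.
Q is then a monomial in u, q, s:
δQ/Q = √((δu/u)² + (-2·δq/q)² + (1·δs/s)²) = √(0.00923 + 0.000784 + 0.00490) = 0.122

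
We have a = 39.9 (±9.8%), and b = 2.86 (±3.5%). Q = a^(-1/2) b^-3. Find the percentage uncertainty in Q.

Since Q is a product/quotient, work with relative uncertainties:
  (−½·δa/a)² = (-0.5×0.0980)² = 0.00240;  (-3·δb/b)² = (-3×0.0350)² = 0.0110
δQ/Q = √(0.0134) = 0.116

11.6%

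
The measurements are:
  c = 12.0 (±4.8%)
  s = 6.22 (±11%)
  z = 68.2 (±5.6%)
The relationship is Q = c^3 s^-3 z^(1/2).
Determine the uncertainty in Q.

21.4

Q is a product of powers, so relative uncertainties combine in quadrature:
  (3·δc/c)² = (3×0.0480)² = 0.0207;  (-3·δs/s)² = (-3×0.110)² = 0.109;  (½·δz/z)² = (0.5×0.0560)² = 0.000784
δQ/Q = √(0.130) = 0.361
Q = 59.3, so δQ = 0.361 × 59.3 = 21.4.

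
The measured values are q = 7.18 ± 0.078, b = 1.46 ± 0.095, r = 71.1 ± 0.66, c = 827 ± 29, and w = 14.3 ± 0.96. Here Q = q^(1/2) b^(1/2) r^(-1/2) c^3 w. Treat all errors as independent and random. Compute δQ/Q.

For a monomial Q ∝ q^(1/2), b^(1/2), r^(-1/2), c^3, w, fractional errors add in quadrature:
  (½·δq/q)² = (0.5×0.0109)² = 2.95e-05;  (½·δb/b)² = (0.5×0.0651)² = 0.00106;  (−½·δr/r)² = (-0.5×0.00928)² = 2.15e-05;  (3·δc/c)² = (3×0.0351)² = 0.0111;  (1·δw/w)² = (1×0.0671)² = 0.00451
δQ/Q = √(0.0167) = 0.129

0.129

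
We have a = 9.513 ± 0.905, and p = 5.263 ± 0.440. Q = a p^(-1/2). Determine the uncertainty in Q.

Each factor contributes (exponent × relative error)² to (δQ/Q)²:
  (1·δa/a)² = (1×0.0951)² = 0.00905;  (−½·δp/p)² = (-0.5×0.0836)² = 0.00175
δQ/Q = √(0.0108) = 0.104
Q = 4.147, so δQ = 0.104 × 4.147 = 0.431.

0.431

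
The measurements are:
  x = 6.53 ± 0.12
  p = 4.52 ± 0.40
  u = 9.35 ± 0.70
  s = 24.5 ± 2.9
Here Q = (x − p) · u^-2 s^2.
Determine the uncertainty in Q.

4.81

Let w = x − p = 2.01. δw = √(δx² + δp²) = √(0.0144 + 0.160) = 0.418, so δw/w = 0.208.
Q is then a monomial in w, u, s:
δQ/Q = √((δw/w)² + (-2·δu/u)² + (2·δs/s)²) = √(0.0432 + 0.0224 + 0.0560) = 0.349
Q = 13.8, so δQ = 0.349 × 13.8 = 4.81.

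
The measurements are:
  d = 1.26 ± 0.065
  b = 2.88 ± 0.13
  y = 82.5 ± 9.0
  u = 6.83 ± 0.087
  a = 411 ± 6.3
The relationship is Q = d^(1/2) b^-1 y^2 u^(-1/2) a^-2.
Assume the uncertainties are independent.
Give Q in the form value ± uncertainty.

Relative error in a monomial: (δQ/Q)² = Σ (nᵢ · δxᵢ/xᵢ)².
  (½·δd/d)² = (0.5×0.0516)² = 0.000665;  (-1·δb/b)² = (-1×0.0451)² = 0.00204;  (2·δy/y)² = (2×0.109)² = 0.0476;  (−½·δu/u)² = (-0.5×0.0127)² = 4.06e-05;  (-2·δa/a)² = (-2×0.0153)² = 0.000940
δQ/Q = √(0.0513) = 0.226
Q = 0.00601, so δQ = 0.226 × 0.00601 = 0.00136.

0.00601 ± 0.00136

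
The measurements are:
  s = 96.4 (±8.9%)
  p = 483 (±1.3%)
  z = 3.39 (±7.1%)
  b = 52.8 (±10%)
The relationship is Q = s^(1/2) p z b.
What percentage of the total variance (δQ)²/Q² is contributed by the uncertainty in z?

(δQ/Q)² = (½·δs/s)² + (1·δp/p)² + (1·δz/z)² + (1·δb/b)²
  s term: (0.5×0.0890)² = 0.00198
  p term: (1×0.0130)² = 0.000169
  z term: (1×0.0710)² = 0.00504
  b term: (1×0.100)² = 0.0100
Total = 0.0172. Share from z = 0.00504/0.0172 = 0.293.

29.3%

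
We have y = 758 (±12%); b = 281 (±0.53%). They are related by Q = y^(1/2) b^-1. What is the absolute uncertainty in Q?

0.00590

Since Q is a product/quotient, work with relative uncertainties:
  (½·δy/y)² = (0.5×0.120)² = 0.00360;  (-1·δb/b)² = (-1×0.00530)² = 2.81e-05
δQ/Q = √(0.00363) = 0.0602
Q = 0.0980, so δQ = 0.0602 × 0.0980 = 0.00590.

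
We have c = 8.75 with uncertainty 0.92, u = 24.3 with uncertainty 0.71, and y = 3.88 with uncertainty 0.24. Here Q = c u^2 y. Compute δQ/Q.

Q is a product of powers, so relative uncertainties combine in quadrature:
  (1·δc/c)² = (1×0.105)² = 0.0111;  (2·δu/u)² = (2×0.0292)² = 0.00341;  (1·δy/y)² = (1×0.0619)² = 0.00383
δQ/Q = √(0.0183) = 0.135

0.135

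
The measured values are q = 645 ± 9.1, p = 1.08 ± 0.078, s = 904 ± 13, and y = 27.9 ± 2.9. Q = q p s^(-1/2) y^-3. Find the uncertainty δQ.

Q is a product of powers, so relative uncertainties combine in quadrature:
  (1·δq/q)² = (1×0.0141)² = 0.000199;  (1·δp/p)² = (1×0.0722)² = 0.00522;  (−½·δs/s)² = (-0.5×0.0144)² = 5.17e-05;  (-3·δy/y)² = (-3×0.104)² = 0.0972
δQ/Q = √(0.103) = 0.320
Q = 0.00107, so δQ = 0.320 × 0.00107 = 0.000342.

0.000342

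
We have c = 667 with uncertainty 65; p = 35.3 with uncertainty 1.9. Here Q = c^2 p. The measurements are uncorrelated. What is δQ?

3.18e+06

Relative error in a monomial: (δQ/Q)² = Σ (nᵢ · δxᵢ/xᵢ)².
  (2·δc/c)² = (2×0.0975)² = 0.0380;  (1·δp/p)² = (1×0.0538)² = 0.00290
δQ/Q = √(0.0409) = 0.202
Q = 1.57e+07, so δQ = 0.202 × 1.57e+07 = 3.18e+06.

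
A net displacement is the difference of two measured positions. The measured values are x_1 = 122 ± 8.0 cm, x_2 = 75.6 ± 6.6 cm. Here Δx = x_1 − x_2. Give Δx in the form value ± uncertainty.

46.4 ± 10.4 cm

Each term contributes (cᵢ δxᵢ)² to (δΔx)²:
  (δx_1)² = 64.0;  (δx_2)² = 43.6
δΔx = √(108) = 10.4 cm
Δx = 46.4 cm.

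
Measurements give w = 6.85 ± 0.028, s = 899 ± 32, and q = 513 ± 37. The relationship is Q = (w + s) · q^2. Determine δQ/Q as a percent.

14.9%

Let u = w + s = 906. δu = √(δw² + δs²) = √(0.000784 + 1020) = 32.0, so δu/u = 0.0353.
Q is then a monomial in u, q:
δQ/Q = √((δu/u)² + (2·δq/q)²) = √(0.00125 + 0.0208) = 0.149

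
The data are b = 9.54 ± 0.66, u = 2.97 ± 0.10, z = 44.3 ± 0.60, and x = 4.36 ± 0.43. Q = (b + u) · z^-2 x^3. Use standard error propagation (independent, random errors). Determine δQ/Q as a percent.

30.2%

Let w = b + u = 12.5. δw = √(δb² + δu²) = √(0.436 + 0.0100) = 0.668, so δw/w = 0.0534.
Q is then a monomial in w, z, x:
δQ/Q = √((δw/w)² + (-2·δz/z)² + (3·δx/x)²) = √(0.00285 + 0.000734 + 0.0875) = 0.302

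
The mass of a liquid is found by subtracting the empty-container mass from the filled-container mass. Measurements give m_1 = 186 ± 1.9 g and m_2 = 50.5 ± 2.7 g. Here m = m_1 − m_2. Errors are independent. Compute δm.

3.30 g

For a sum/difference, combine absolute errors in quadrature:
  (δm_1)² = 3.61;  (δm_2)² = 7.29
δm = √(10.9) = 3.30 g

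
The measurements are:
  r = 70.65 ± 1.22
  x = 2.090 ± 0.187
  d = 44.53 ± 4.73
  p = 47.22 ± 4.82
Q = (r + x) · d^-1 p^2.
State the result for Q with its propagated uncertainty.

Let u = r + x = 72.74. δu = √(δr² + δx²) = √(1.49 + 0.0350) = 1.23, so δu/u = 0.0170.
Q is then a monomial in u, d, p:
δQ/Q = √((δu/u)² + (-1·δd/d)² + (2·δp/p)²) = √(0.000288 + 0.0113 + 0.0417) = 0.231
Q = 3642, so δQ = 0.231 × 3642 = 840.

3642 ± 840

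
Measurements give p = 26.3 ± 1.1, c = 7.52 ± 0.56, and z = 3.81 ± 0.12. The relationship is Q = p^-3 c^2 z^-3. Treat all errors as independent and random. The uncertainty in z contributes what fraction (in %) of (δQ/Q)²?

19.1%

(δQ/Q)² = (-3·δp/p)² + (2·δc/c)² + (-3·δz/z)²
  p term: (-3×0.0418)² = 0.0157
  c term: (2×0.0745)² = 0.0222
  z term: (-3×0.0315)² = 0.00893
Total = 0.0469. Share from z = 0.00893/0.0469 = 0.191.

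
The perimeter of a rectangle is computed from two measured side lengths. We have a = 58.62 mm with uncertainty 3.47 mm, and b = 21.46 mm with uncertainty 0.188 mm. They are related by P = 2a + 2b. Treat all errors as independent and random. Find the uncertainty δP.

Sums and differences: (δP)² = Σ (cᵢ δxᵢ)².
  (2·δa)² = 48.2;  (2·δb)² = 0.141
δP = √(48.3) = 6.95 mm

6.95 mm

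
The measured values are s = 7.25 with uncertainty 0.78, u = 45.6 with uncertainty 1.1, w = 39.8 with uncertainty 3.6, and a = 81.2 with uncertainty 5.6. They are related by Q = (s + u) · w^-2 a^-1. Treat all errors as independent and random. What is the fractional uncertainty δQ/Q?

0.195

Let h = s + u = 52.9. δh = √(δs² + δu²) = √(0.608 + 1.21) = 1.35, so δh/h = 0.0255.
Q is then a monomial in h, w, a:
δQ/Q = √((δh/h)² + (-2·δw/w)² + (-1·δa/a)²) = √(0.000651 + 0.0327 + 0.00476) = 0.195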